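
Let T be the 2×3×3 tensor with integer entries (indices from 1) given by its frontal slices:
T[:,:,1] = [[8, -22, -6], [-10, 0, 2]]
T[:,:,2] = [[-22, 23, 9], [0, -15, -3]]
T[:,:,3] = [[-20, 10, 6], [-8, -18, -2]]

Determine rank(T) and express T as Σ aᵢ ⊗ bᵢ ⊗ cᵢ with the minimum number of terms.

Lower bound: the mode-1 unfolding of T (rows indexed by i, columns by (j,k) = (1,1), (1,2), (1,3), (2,1), (2,2), (2,3), (3,1), (3,2), (3,3)) is [[8, -22, -20, -22, 23, 10, -6, 9, 6], [-10, 0, -8, 0, -15, -18, 2, -3, -2]].
There the 2×2 minor on rows i ∈ {1, 2}, columns (j,k) ∈ {(1,1), (1,2)} is det [[8, -22], [-10, 0]] = -220 ≠ 0, so this unfolding has rank ≥ 2; CP rank is at least every unfolding rank, so rank(T) ≥ 2. (This is only a lower bound: in general the CP rank may exceed every unfolding rank, so we still need to exhibit 2 rank-1 terms summing to T.)
Upper bound — finding two terms. Write S_k = T[:,:,k] for the frontal slices: S₁ = [[8, -22, -6], [-10, 0, 2]], S₂ = [[-22, 23, 9], [0, -15, -3]], S₃ = [[-20, 10, 6], [-8, -18, -2]].
If T = a₁ ⊗ b₁ ⊗ c₁ + a₂ ⊗ b₂ ⊗ c₂ then each S_k = c₁[k]·a₁b₁ᵀ + c₂[k]·a₂b₂ᵀ. S₁ and S₂ are linearly independent, so a₁b₁ᵀ and a₂b₂ᵀ must span the same plane of matrices: they are the rank-1 matrices of the form x·S₁ + y·S₂.
The 2×2 minor of x·S₁ + y·S₂ on rows {1,2}, columns {1,2} is −220·x² + 110·xy + 330·y² = (-110)·(2·x − 3·y)(x + y), vanishing at (x:y) = (3:2) and (1:-1).
M₁ = 3·S₁ + 2·S₂ = [[-20, -20, 0], [-30, -30, 0]] = (-10)·[2, 3][1, 1, 0]ᵀ and M₂ = S₁ − S₂ = [[30, -45, -15], [-10, 15, 5]] = 5·[3, -1][2, -3, -1]ᵀ, so take a₁ = [2, 3], b₁ = [1, 1, 0], a₂ = [3, -1], b₂ = [2, -3, -1].
Each slice is an integer combination of E₁ = a₁b₁ᵀ and E₂ = a₂b₂ᵀ: S₁ = −2·E₁ + 2·E₂, S₂ = −2·E₁ − 3·E₂, S₃ = −4·E₁ − 2·E₂; reading off coefficients, c₁ = [-2, -2, -4] and c₂ = [2, -3, -2].
Hence T = [2, 3] ⊗ [1, 1, 0] ⊗ [-2, -2, -4] + [3, -1] ⊗ [2, -3, -1] ⊗ [2, -3, -2], so rank(T) ≤ 2.
These bounds meet, so rank(T) = 2.
Check entry T[1,1,2] = -22: (2)·(1)·(-2) + (3)·(2)·(-3) = -22.

rank(T) = 2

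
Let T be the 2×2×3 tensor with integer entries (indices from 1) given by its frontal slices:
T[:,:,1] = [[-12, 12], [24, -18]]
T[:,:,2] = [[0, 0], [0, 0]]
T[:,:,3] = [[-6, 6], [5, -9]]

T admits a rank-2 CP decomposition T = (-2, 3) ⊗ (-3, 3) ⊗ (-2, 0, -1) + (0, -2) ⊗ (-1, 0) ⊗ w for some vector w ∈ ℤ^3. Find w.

Subtract the known terms from T to get the rank-1 residual R = (0, -2) ⊗ (-1, 0) ⊗ w, so R[i,j,k] = a[i]·b[j]·w[k]. Pick indices with nonzero a[2]·b[1] = (-2)·(-1) = 2. Only the fibre through (2,1,·) is needed: R[2,1,:] = T[2,1,:] − Σₗ aₗ[2]bₗ[1]cₗ = [24, 0, 5] − (3)·(-3)·(-2, 0, -1) = [6, 0, -4]. Then w[k] = R[2,1,k] / 2 for each k, giving w = [6, 0, -4] / 2 = (3, 0, -2).

w = (3, 0, -2)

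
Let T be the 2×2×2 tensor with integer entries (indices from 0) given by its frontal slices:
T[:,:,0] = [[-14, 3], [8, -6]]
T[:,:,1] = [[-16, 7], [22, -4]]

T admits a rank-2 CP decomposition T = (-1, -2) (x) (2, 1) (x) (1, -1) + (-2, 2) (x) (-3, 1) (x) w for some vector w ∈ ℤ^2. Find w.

Subtract the known terms from T to get the rank-1 residual R = (-2, 2) (x) (-3, 1) (x) w, so R[i,j,k] = a[i]·b[j]·w[k]. Pick indices with nonzero a[0]·b[0] = (-2)·(-3) = 6. Only the fibre through (0,0,·) is needed: R[0,0,:] = T[0,0,:] − Σₗ aₗ[0]bₗ[0]cₗ = [-14, -16] − (-1)·(2)·(1, -1) = [-12, -18]. Then w[k] = R[0,0,k] / 6 for each k, giving w = [-12, -18] / 6 = (-2, -3).

w = (-2, -3)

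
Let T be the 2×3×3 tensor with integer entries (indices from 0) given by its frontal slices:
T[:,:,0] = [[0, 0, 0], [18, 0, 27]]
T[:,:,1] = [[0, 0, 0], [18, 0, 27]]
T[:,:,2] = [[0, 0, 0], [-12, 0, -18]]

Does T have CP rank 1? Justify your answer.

Yes

The mode-1 fibre T[:,0,0] = [0, 18] gives a = (0, 1) (primitive direction); the mode-2 fibre T[1,:,0] = [18, 0, 27] gives b = (2, 0, 3); then c[k] = T[1,0,k] / (a[1]·b[0]) = [18, 18, -12] / 2 = (9, 9, -6).
Expanding (0, 1) ∘ (2, 0, 3) ∘ (9, 9, -6) reproduces all 18 entries of T, so T = (0, 1) ∘ (2, 0, 3) ∘ (9, 9, -6) and rank(T) ≤ 1.
Equivalently every frontal slice T[:,:,k] is c[k] times the rank-1 matrix (0, 1) ∘ (2, 0, 3). So T has rank 1 (it is nonzero).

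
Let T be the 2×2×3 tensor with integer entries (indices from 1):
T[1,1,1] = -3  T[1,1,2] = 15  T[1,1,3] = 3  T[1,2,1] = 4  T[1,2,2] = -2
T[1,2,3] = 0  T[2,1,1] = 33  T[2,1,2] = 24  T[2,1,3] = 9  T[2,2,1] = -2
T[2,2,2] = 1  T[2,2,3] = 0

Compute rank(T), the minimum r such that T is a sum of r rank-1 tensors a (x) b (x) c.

2

Lower bound: the mode-1 unfolding of T (rows indexed by i, columns by (j,k) = (1,1), (1,2), (1,3), (2,1), (2,2), (2,3)) is [[-3, 15, 3, 4, -2, 0], [33, 24, 9, -2, 1, 0]].
There the 2×2 minor on rows i ∈ {1, 2}, columns (j,k) ∈ {(1,1), (1,2)} is det [[-3, 15], [33, 24]] = -567 ≠ 0, so this unfolding has rank ≥ 2; CP rank is at least every unfolding rank, so rank(T) ≥ 2. (Unfolding ranks only ever bound the CP rank from below — rank(T) can be strictly larger than all of them — so the matching upper bound has to come from an explicit 2-term decomposition.)
Upper bound — finding two terms. Write S_k = T[:,:,k] for the frontal slices: S₁ = [[-3, 4], [33, -2]], S₂ = [[15, -2], [24, 1]], S₃ = [[3, 0], [9, 0]].
If T = a₁ (x) b₁ (x) c₁ + a₂ (x) b₂ (x) c₂ then each S_k = c₁[k]·a₁b₁ᵀ + c₂[k]·a₂b₂ᵀ. S₁ and S₂ are linearly independent, so a₁b₁ᵀ and a₂b₂ᵀ must span the same plane of matrices: they are the rank-1 matrices of the form x·S₁ + y·S₂.
det(x·S₁ + y·S₂) is −126·x² − 63·xy + 63·y² = (-63)·(2·x − y)(x + y), vanishing at (x:y) = (1:2) and (1:-1).
M₁ = S₁ + 2·S₂ = [[27, 0], [81, 0]] = 27·[1, 3][1, 0]ᵀ and M₂ = S₁ − S₂ = [[-18, 6], [9, -3]] = (-3)·[2, -1][3, -1]ᵀ, so take a₁ = [1, 3], b₁ = [1, 0], a₂ = [2, -1], b₂ = [3, -1].
Each slice is an integer combination of E₁ = a₁b₁ᵀ and E₂ = a₂b₂ᵀ: S₁ = 9·E₁ − 2·E₂, S₂ = 9·E₁ + E₂, S₃ = 3·E₁; reading off coefficients, c₁ = [9, 9, 3] and c₂ = [-2, 1, 0].
Hence T = [1, 3] (x) [1, 0] (x) [9, 9, 3] + [2, -1] (x) [3, -1] (x) [-2, 1, 0], so rank(T) ≤ 2.
These bounds meet, so rank(T) = 2.
Check entry T[2,2,3] = 0: (3)·(0)·(3) + (-1)·(-1)·(0) = 0.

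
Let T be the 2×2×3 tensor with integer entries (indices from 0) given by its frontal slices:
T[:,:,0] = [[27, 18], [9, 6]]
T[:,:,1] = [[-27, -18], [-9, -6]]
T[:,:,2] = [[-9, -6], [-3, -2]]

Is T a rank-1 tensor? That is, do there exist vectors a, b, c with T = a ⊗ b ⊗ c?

Yes

The mode-1 fibre T[:,0,0] = [27, 9] gives a = (3, 1) (primitive direction); the mode-2 fibre T[0,:,0] = [27, 18] gives b = (3, 2); then c[k] = T[0,0,k] / (a[0]·b[0]) = [27, -27, -9] / 9 = (3, -3, -1).
Expanding (3, 1) ⊗ (3, 2) ⊗ (3, -3, -1) reproduces all 12 entries of T, so T = (3, 1) ⊗ (3, 2) ⊗ (3, -3, -1) and rank(T) ≤ 1.
Equivalently every frontal slice T[:,:,k] is c[k] times the rank-1 matrix (3, 1) ⊗ (3, 2). So T has rank 1 (it is nonzero).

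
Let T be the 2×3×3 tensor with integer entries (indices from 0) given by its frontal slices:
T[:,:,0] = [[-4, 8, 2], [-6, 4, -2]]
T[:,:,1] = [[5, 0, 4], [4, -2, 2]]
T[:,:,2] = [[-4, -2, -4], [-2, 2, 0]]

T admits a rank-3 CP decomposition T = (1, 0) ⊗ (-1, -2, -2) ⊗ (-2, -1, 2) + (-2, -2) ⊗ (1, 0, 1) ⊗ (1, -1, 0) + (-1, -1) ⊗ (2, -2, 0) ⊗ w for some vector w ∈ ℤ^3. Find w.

w = (2, -1, 1)

Subtract the known terms from T to get the rank-1 residual R = (-1, -1) ⊗ (2, -2, 0) ⊗ w, so R[i,j,k] = a[i]·b[j]·w[k]. Pick indices with nonzero a[0]·b[0] = (-1)·(2) = -2. Only the fibre through (0,0,·) is needed: R[0,0,:] = T[0,0,:] − Σₗ aₗ[0]bₗ[0]cₗ = [-4, 5, -4] − (1)·(-1)·(-2, -1, 2) − (-2)·(1)·(1, -1, 0) = [-4, 2, -2]. Then w[k] = R[0,0,k] / -2 for each k, giving w = [-4, 2, -2] / -2 = (2, -1, 1).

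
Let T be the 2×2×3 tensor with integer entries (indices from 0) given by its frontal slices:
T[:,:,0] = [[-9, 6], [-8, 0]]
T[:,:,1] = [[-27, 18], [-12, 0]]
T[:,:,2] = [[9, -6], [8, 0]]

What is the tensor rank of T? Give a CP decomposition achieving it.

Lower bound: in the mode-3 unfolding of T (rows indexed by k, columns by (i,j)) the 2×2 minor on rows k ∈ {0, 1}, columns (i,j) ∈ {(0,0), (1,0)} is det [[-9, -8], [-27, -12]] = -108 ≠ 0, so that unfolding has rank ≥ 2 and hence rank(T) ≥ 2 (CP rank is at least every unfolding rank, though it can be larger).
Upper bound: with S_k = T[:,:,k], the two rank-1 terms a₁b₁ᵀ, a₂b₂ᵀ are the rank-1 members of the pencil x·S₀ + y·S₁.
det(x·S₀ + y·S₁) is 48·x² + 216·xy + 216·y² = 24·(x + 3·y)(2·x + 3·y), vanishing at (x:y) = (3:-1) and (3:-2).
M₁ = 3·S₀ − S₁ = [[0, 0], [-12, 0]] = (-12)·(0, 1)(1, 0)ᵀ and M₂ = 3·S₀ − 2·S₁ = [[27, -18], [0, 0]] = 9·(1, 0)(3, -2)ᵀ, so take a₁ = (0, 1), b₁ = (1, 0), a₂ = (1, 0), b₂ = (3, -2).
Each slice is an integer combination of E₁ = a₁b₁ᵀ and E₂ = a₂b₂ᵀ: S₀ = −8·E₁ − 3·E₂, S₁ = −12·E₁ − 9·E₂, S₂ = 8·E₁ + 3·E₂; reading off coefficients, c₁ = (-8, -12, 8) and c₂ = (-3, -9, 3).
Hence T = (0, 1) ⊗ (1, 0) ⊗ (-8, -12, 8) + (1, 0) ⊗ (3, -2) ⊗ (-3, -9, 3), so rank(T) ≤ 2.
These bounds meet, so rank(T) = 2.

rank(T) = 2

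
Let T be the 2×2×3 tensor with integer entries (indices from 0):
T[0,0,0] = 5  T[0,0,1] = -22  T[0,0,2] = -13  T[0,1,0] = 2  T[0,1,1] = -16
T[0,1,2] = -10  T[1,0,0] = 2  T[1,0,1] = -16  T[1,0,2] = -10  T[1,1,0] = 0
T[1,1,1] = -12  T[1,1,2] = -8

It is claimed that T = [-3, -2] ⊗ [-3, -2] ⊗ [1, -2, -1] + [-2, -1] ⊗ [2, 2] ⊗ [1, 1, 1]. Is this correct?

Reconstruct entry (1,0,0) from the claimed factors: Σₗ aₗ[1]bₗ[0]cₗ[0] = (-2)·(-3)·(1) + (-1)·(2)·(1) = 4, but T[1,0,0] = 2. The claim is false.

No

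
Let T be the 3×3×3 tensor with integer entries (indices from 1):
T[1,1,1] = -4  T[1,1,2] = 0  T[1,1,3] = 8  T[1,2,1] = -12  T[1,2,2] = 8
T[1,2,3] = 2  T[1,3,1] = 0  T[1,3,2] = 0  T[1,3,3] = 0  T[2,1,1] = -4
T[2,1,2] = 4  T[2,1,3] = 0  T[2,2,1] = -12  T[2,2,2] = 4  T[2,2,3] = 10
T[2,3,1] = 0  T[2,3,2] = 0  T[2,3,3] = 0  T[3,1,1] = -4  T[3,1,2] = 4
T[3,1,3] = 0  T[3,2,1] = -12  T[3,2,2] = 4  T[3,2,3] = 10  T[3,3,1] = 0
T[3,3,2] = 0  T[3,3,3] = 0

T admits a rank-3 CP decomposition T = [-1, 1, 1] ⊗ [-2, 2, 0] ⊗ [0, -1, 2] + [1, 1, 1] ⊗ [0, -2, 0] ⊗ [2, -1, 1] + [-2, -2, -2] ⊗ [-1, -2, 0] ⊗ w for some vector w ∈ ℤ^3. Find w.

Subtract the known terms from T to get the rank-1 residual R = [-2, -2, -2] ⊗ [-1, -2, 0] ⊗ w, so R[i,j,k] = a[i]·b[j]·w[k]. Pick indices with nonzero a[1]·b[1] = (-2)·(-1) = 2. Only the fibre through (1,1,·) is needed: R[1,1,:] = T[1,1,:] − Σₗ aₗ[1]bₗ[1]cₗ = [-4, 0, 8] − (-1)·(-2)·[0, -1, 2] − (1)·(0)·[2, -1, 1] = [-4, 2, 4]. Then w[k] = R[1,1,k] / 2 for each k, giving w = [-4, 2, 4] / 2 = [-2, 1, 2].

w = [-2, 1, 2]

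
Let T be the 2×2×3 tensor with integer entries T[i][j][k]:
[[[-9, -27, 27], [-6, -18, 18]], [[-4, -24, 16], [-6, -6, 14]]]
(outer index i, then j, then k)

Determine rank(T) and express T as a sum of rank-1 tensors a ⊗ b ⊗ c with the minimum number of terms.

rank(T) = 2

Lower bound: in the mode-1 unfolding of T (rows indexed by i, columns by (j,k)) the 2×2 minor on rows i ∈ {0, 1}, columns (j,k) ∈ {(0,0), (0,1)} is det [[-9, -27], [-4, -24]] = 108 ≠ 0, so that unfolding has rank ≥ 2 and hence rank(T) ≥ 2 (CP rank is at least every unfolding rank, though it can be larger).
Upper bound: with S_k = T[:,:,k], the two rank-1 terms a₁b₁ᵀ, a₂b₂ᵀ are the rank-1 members of the pencil x·S₀ + y·S₁.
det(x·S₀ + y·S₁) is 30·x² − 270·y² = 30·(x − 3·y)(x + 3·y), vanishing at (x:y) = (3:1) and (3:-1).
M₁ = 3·S₀ + S₁ = [[-54, -36], [-36, -24]] = (-6)·(3, 2)(3, 2)ᵀ and M₂ = 3·S₀ − S₁ = [[0, 0], [12, -12]] = 12·(0, 1)(1, -1)ᵀ, so take a₁ = (3, 2), b₁ = (3, 2), a₂ = (0, 1), b₂ = (1, -1).
Each slice is an integer combination of E₁ = a₁b₁ᵀ and E₂ = a₂b₂ᵀ: S₀ = −E₁ + 2·E₂, S₁ = −3·E₁ − 6·E₂, S₂ = 3·E₁ − 2·E₂; reading off coefficients, c₁ = (-1, -3, 3) and c₂ = (2, -6, -2).
Hence T = (3, 2) ⊗ (3, 2) ⊗ (-1, -3, 3) + (0, 1) ⊗ (1, -1) ⊗ (2, -6, -2), so rank(T) ≤ 2.
These bounds meet, so rank(T) = 2.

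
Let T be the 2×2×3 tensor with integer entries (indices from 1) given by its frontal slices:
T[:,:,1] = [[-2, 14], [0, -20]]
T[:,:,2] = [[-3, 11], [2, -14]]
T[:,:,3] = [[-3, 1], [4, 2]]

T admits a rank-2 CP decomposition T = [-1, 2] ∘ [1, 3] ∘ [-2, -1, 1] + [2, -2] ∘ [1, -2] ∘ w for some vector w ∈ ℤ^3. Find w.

Subtract the known terms from T to get the rank-1 residual R = [2, -2] ∘ [1, -2] ∘ w, so R[i,j,k] = a[i]·b[j]·w[k]. Pick indices with nonzero a[1]·b[1] = (2)·(1) = 2. Only the fibre through (1,1,·) is needed: R[1,1,:] = T[1,1,:] − Σₗ aₗ[1]bₗ[1]cₗ = [-2, -3, -3] − (-1)·(1)·[-2, -1, 1] = [-4, -4, -2]. Then w[k] = R[1,1,k] / 2 for each k, giving w = [-4, -4, -2] / 2 = [-2, -2, -1].

w = [-2, -2, -1]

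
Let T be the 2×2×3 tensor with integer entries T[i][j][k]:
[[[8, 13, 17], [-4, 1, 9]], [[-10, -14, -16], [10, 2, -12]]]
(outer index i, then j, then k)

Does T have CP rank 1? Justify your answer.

The mode-1 unfolding of T (rows indexed by i, columns by (j,k) = (0,0), (0,1), (0,2), (1,0), (1,1), (1,2)) is [[8, 13, 17, -4, 1, 9], [-10, -14, -16, 10, 2, -12]].
There the 2×2 minor on rows i ∈ {0, 1}, columns (j,k) ∈ {(0,0), (0,1)} is det [[8, 13], [-10, -14]] = 18 ≠ 0, so this unfolding has rank ≥ 2; CP rank is at least every unfolding rank, so rank(T) ≥ 2.
In particular rank(T) ≥ 2 > 1, so T is not rank-1.

No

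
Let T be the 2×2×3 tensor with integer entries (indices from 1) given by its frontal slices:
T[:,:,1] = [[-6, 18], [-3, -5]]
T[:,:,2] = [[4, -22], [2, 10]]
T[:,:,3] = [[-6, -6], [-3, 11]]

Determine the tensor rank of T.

2

Lower bound: the mode-2 unfolding of T (rows indexed by j, columns by (i,k) = (1,1), (1,2), (1,3), (2,1), (2,2), (2,3)) is [[-6, 4, -6, -3, 2, -3], [18, -22, -6, -5, 10, 11]].
There the 2×2 minor on rows j ∈ {1, 2}, columns (i,k) ∈ {(1,1), (1,2)} is det [[-6, 4], [18, -22]] = 60 ≠ 0, so this unfolding has rank ≥ 2; CP rank is at least every unfolding rank, so rank(T) ≥ 2. (This is only a lower bound: in general the CP rank may exceed every unfolding rank, so we still need to exhibit 2 rank-1 terms summing to T.)
Upper bound — finding two terms. Write S_k = T[:,:,k] for the frontal slices: S₁ = [[-6, 18], [-3, -5]], S₂ = [[4, -22], [2, 10]], S₃ = [[-6, -6], [-3, 11]].
If T = a₁ ⊗ b₁ ⊗ c₁ + a₂ ⊗ b₂ ⊗ c₂ then each S_k = c₁[k]·a₁b₁ᵀ + c₂[k]·a₂b₂ᵀ. S₁ and S₂ are linearly independent, so a₁b₁ᵀ and a₂b₂ᵀ must span the same plane of matrices: they are the rank-1 matrices of the form x·S₁ + y·S₂.
det(x·S₁ + y·S₂) is 84·x² − 182·xy + 84·y² = 14·(2·x − 3·y)(3·x − 2·y), vanishing at (x:y) = (3:2) and (2:3).
M₁ = 3·S₁ + 2·S₂ = [[-10, 10], [-5, 5]] = (-5)·[2, 1][1, -1]ᵀ and M₂ = 2·S₁ + 3·S₂ = [[0, -30], [0, 20]] = (-10)·[3, -2][0, 1]ᵀ, so take a₁ = [2, 1], b₁ = [1, -1], a₂ = [3, -2], b₂ = [0, 1].
Each slice is an integer combination of E₁ = a₁b₁ᵀ and E₂ = a₂b₂ᵀ: S₁ = −3·E₁ + 4·E₂, S₂ = 2·E₁ − 6·E₂, S₃ = −3·E₁ − 4·E₂; reading off coefficients, c₁ = [-3, 2, -3] and c₂ = [4, -6, -4].
Hence T = [2, 1] ⊗ [1, -1] ⊗ [-3, 2, -3] + [3, -2] ⊗ [0, 1] ⊗ [4, -6, -4], so rank(T) ≤ 2.
These bounds meet, so rank(T) = 2.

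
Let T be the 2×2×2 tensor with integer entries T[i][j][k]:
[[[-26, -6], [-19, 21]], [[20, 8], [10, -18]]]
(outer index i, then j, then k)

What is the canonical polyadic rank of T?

Lower bound: the mode-2 unfolding of T (rows indexed by j, columns by (i,k) = (0,0), (0,1), (1,0), (1,1)) is [[-26, -6, 20, 8], [-19, 21, 10, -18]].
There the 2×2 minor on rows j ∈ {0, 1}, columns (i,k) ∈ {(0,0), (0,1)} is det [[-26, -6], [-19, 21]] = -660 ≠ 0, so this unfolding has rank ≥ 2; CP rank is at least every unfolding rank, so rank(T) ≥ 2. (Flattening ranks never certify an upper bound on CP rank; for that we must actually write T with 2 rank-1 terms.)
Upper bound — finding two terms. Write S_k = T[:,:,k] for the frontal slices: S₀ = [[-26, -19], [20, 10]], S₁ = [[-6, 21], [8, -18]].
If T = a₁ ⊗ b₁ ⊗ c₁ + a₂ ⊗ b₂ ⊗ c₂ then each S_k = c₁[k]·a₁b₁ᵀ + c₂[k]·a₂b₂ᵀ. S₀ and S₁ are linearly independent, so a₁b₁ᵀ and a₂b₂ᵀ must span the same plane of matrices: they are the rank-1 matrices of the form x·S₀ + y·S₁.
det(x·S₀ + y·S₁) is 120·x² + 140·xy − 60·y² = 20·(2·x + 3·y)(3·x − y), vanishing at (x:y) = (3:-2) and (1:3).
M₁ = 3·S₀ − 2·S₁ = [[-66, -99], [44, 66]] = (-11)·[3, -2][2, 3]ᵀ and M₂ = S₀ + 3·S₁ = [[-44, 44], [44, -44]] = (-44)·[1, -1][1, -1]ᵀ, so take a₁ = [3, -2], b₁ = [2, 3], a₂ = [1, -1], b₂ = [1, -1].
Each slice is an integer combination of E₁ = a₁b₁ᵀ and E₂ = a₂b₂ᵀ: S₀ = −3·E₁ − 8·E₂, S₁ = E₁ − 12·E₂; reading off coefficients, c₁ = [-3, 1] and c₂ = [-8, -12].
Hence T = [3, -2] ⊗ [2, 3] ⊗ [-3, 1] + [1, -1] ⊗ [1, -1] ⊗ [-8, -12], so rank(T) ≤ 2.
These bounds meet, so rank(T) = 2.

2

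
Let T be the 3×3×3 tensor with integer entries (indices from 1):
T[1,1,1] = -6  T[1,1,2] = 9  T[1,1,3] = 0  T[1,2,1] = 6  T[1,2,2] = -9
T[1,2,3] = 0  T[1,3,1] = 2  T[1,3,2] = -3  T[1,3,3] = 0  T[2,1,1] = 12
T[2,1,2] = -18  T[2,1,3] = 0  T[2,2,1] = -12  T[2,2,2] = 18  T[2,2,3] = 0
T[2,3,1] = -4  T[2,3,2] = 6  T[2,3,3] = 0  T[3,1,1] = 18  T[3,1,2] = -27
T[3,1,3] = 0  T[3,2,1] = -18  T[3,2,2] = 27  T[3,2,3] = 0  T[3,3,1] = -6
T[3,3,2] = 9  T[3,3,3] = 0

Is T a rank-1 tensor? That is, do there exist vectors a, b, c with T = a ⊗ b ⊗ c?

If T = a ⊗ b ⊗ c then every fibre of T is a multiple of the corresponding factor, so read the factors off the fibres through the nonzero entry T[1,1,1] = -6.
The mode-1 fibre T[:,1,1] = [-6, 12, 18] gives a = (1, -2, -3) (primitive direction); the mode-2 fibre T[1,:,1] = [-6, 6, 2] gives b = (3, -3, -1); then c[k] = T[1,1,k] / (a[1]·b[1]) = [-6, 9, 0] / 3 = (-2, 3, 0).
Expanding (1, -2, -3) ⊗ (3, -3, -1) ⊗ (-2, 3, 0) reproduces all 27 entries of T, so T = (1, -2, -3) ⊗ (3, -3, -1) ⊗ (-2, 3, 0) and rank(T) ≤ 1.
Equivalently every frontal slice T[:,:,k] is c[k] times the rank-1 matrix (1, -2, -3) ⊗ (3, -3, -1). So T has rank 1 (it is nonzero).

Yes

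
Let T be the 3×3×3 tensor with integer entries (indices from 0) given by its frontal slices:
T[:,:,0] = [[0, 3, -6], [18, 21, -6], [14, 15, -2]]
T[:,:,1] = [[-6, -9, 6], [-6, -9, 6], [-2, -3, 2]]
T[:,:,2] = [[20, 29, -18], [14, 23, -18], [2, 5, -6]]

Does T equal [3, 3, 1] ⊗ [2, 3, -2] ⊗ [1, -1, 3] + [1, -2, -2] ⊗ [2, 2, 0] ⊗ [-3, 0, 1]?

Reconstruct entrywise from the claimed factors. For example, T[2,0,1] = -2 and Σₗ aₗ[2]bₗ[0]cₗ[1] = (1)·(2)·(-1) + (-2)·(2)·(0) = -2; checking all 27 entries, every one matches. The claim holds.

Yes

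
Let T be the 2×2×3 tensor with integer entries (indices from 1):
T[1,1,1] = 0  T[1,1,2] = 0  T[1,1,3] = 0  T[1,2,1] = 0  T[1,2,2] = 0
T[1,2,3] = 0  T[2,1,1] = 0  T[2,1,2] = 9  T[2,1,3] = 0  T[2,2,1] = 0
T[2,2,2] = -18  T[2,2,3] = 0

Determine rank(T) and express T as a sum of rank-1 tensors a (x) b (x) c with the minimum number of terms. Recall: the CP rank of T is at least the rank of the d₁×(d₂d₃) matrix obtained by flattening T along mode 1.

rank(T) = 1

Lower bound: T ≠ 0 (e.g. T[2,1,2] = 9), so rank(T) ≥ 1.
Upper bound: if T = a (x) b (x) c then every fibre of T is a multiple of the corresponding factor, so read the factors off the fibres through the nonzero entry T[2,1,2] = 9.
The mode-1 fibre T[:,1,2] = [0, 9] gives a = [0, 1] (primitive direction); the mode-2 fibre T[2,:,2] = [9, -18] gives b = [1, -2]; then c[k] = T[2,1,k] / (a[2]·b[1]) = [0, 9, 0] / 1 = [0, 9, 0].
Expanding [0, 1] (x) [1, -2] (x) [0, 9, 0] reproduces all 12 entries of T, so T = [0, 1] (x) [1, -2] (x) [0, 9, 0] and rank(T) ≤ 1.
These bounds meet, so rank(T) = 1.
Check entry T[2,2,2] = -18: (1)·(-2)·(9) = -18.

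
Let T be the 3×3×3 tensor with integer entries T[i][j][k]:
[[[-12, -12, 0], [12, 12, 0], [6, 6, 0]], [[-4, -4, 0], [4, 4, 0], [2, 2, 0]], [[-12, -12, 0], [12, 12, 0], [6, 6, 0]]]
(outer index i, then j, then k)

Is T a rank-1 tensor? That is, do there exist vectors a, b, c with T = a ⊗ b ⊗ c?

If T = a ⊗ b ⊗ c then every fibre of T is a multiple of the corresponding factor, so read the factors off the fibres through the nonzero entry T[0,0,0] = -12.
The mode-1 fibre T[:,0,0] = [-12, -4, -12] gives a = [3, 1, 3] (primitive direction); the mode-2 fibre T[0,:,0] = [-12, 12, 6] gives b = [2, -2, -1]; then c[k] = T[0,0,k] / (a[0]·b[0]) = [-12, -12, 0] / 6 = [-2, -2, 0].
Expanding [3, 1, 3] ⊗ [2, -2, -1] ⊗ [-2, -2, 0] reproduces all 27 entries of T, so T = [3, 1, 3] ⊗ [2, -2, -1] ⊗ [-2, -2, 0] and rank(T) ≤ 1.
Equivalently every frontal slice T[:,:,k] is c[k] times the rank-1 matrix [3, 1, 3] ⊗ [2, -2, -1]. So T has rank 1 (it is nonzero).

Yes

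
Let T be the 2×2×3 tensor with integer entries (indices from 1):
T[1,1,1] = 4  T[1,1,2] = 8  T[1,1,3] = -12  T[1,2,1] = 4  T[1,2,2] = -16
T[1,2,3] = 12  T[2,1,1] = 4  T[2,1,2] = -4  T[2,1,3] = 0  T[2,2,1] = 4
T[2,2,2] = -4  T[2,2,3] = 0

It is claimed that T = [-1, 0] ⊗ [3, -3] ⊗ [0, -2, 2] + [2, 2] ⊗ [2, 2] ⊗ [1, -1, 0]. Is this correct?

Reconstruct entry (1,1,2) from the claimed factors: Σₗ aₗ[1]bₗ[1]cₗ[2] = (-1)·(3)·(-2) + (2)·(2)·(-1) = 2, but T[1,1,2] = 8. The claim is false.

No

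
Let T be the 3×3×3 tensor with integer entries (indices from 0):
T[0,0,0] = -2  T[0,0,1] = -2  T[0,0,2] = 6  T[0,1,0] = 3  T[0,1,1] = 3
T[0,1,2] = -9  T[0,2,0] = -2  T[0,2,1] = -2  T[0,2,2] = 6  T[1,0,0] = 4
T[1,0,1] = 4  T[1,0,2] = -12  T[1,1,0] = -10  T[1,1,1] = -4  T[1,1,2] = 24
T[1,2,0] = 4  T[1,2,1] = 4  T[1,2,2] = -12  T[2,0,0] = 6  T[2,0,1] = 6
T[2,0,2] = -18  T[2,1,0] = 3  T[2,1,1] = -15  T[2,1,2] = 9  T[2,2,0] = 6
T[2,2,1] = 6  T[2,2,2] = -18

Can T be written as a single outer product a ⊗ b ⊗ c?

No

The mode-3 unfolding of T (rows indexed by k, columns by (i,j) = (0,0), (0,1), (0,2), (1,0), (1,1), (1,2), (2,0), (2,1), (2,2)) is [[-2, 3, -2, 4, -10, 4, 6, 3, 6], [-2, 3, -2, 4, -4, 4, 6, -15, 6], [6, -9, 6, -12, 24, -12, -18, 9, -18]].
There the 2×2 minor on rows k ∈ {0, 1}, columns (i,j) ∈ {(0,0), (1,1)} is det [[-2, -10], [-2, -4]] = -12 ≠ 0, so this unfolding has rank ≥ 2; CP rank is at least every unfolding rank, so rank(T) ≥ 2.
In particular rank(T) ≥ 2 > 1, so T is not rank-1.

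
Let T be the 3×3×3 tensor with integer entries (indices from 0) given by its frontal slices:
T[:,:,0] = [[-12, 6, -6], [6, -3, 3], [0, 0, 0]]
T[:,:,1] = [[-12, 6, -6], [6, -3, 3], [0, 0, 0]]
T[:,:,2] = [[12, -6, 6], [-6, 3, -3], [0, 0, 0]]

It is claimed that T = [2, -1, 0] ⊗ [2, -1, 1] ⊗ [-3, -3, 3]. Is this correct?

Reconstruct entrywise from the claimed factors. For example, T[1,1,1] = -3 and Σₗ aₗ[1]bₗ[1]cₗ[1] = (-1)·(-1)·(-3) = -3; checking all 27 entries, every one matches. The claim holds.

Yes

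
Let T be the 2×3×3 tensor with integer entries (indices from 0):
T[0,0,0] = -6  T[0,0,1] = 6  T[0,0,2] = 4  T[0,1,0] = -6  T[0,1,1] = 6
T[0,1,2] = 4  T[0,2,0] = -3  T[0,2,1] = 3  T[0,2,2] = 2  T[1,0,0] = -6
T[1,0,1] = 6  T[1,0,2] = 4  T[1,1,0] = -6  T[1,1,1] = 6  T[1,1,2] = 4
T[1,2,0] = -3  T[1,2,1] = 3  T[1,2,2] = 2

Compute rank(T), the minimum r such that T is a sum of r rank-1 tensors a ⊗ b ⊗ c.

Lower bound: T ≠ 0 (e.g. T[0,0,0] = -6), so rank(T) ≥ 1.
Upper bound: if T = a ⊗ b ⊗ c then every fibre of T is a multiple of the corresponding factor, so read the factors off the fibres through the nonzero entry T[0,0,0] = -6.
The mode-1 fibre T[:,0,0] = [-6, -6] gives a = [1, 1] (primitive direction); the mode-2 fibre T[0,:,0] = [-6, -6, -3] gives b = [2, 2, 1]; then c[k] = T[0,0,k] / (a[0]·b[0]) = [-6, 6, 4] / 2 = [-3, 3, 2].
Expanding [1, 1] ⊗ [2, 2, 1] ⊗ [-3, 3, 2] reproduces all 18 entries of T, so T = [1, 1] ⊗ [2, 2, 1] ⊗ [-3, 3, 2] and rank(T) ≤ 1.
These bounds meet, so rank(T) = 1.

1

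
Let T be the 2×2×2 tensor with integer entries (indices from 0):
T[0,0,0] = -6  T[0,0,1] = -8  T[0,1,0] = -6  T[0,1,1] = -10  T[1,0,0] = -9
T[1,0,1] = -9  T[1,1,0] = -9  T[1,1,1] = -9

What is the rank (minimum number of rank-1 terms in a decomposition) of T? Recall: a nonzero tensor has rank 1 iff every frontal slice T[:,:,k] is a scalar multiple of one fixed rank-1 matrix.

2

Lower bound: the mode-1 unfolding of T (rows indexed by i, columns by (j,k) = (0,0), (0,1), (1,0), (1,1)) is [[-6, -8, -6, -10], [-9, -9, -9, -9]].
There the 2×2 minor on rows i ∈ {0, 1}, columns (j,k) ∈ {(0,0), (0,1)} is det [[-6, -8], [-9, -9]] = -18 ≠ 0, so this unfolding has rank ≥ 2; CP rank is at least every unfolding rank, so rank(T) ≥ 2. (Unfolding ranks only ever bound the CP rank from below — rank(T) can be strictly larger than all of them — so the matching upper bound has to come from an explicit 2-term decomposition.)
Upper bound — finding two terms. Write S_k = T[:,:,k] for the frontal slices: S₀ = [[-6, -6], [-9, -9]], S₁ = [[-8, -10], [-9, -9]].
If T = a₁ ⊗ b₁ ⊗ c₁ + a₂ ⊗ b₂ ⊗ c₂ then each S_k = c₁[k]·a₁b₁ᵀ + c₂[k]·a₂b₂ᵀ. S₀ and S₁ are linearly independent, so a₁b₁ᵀ and a₂b₂ᵀ must span the same plane of matrices: they are the rank-1 matrices of the form x·S₀ + y·S₁.
det(x·S₀ + y·S₁) is −18·xy − 18·y² = (-18)·(y)(x + y), vanishing at (x:y) = (1:0) and (1:-1).
M₁ = S₀ = [[-6, -6], [-9, -9]] = (-3)·[2, 3][1, 1]ᵀ and M₂ = S₀ − S₁ = [[2, 4], [0, 0]] = 2·[1, 0][1, 2]ᵀ, so take a₁ = [2, 3], b₁ = [1, 1], a₂ = [1, 0], b₂ = [1, 2].
Each slice is an integer combination of E₁ = a₁b₁ᵀ and E₂ = a₂b₂ᵀ: S₀ = −3·E₁, S₁ = −3·E₁ − 2·E₂; reading off coefficients, c₁ = [-3, -3] and c₂ = [0, -2].
Hence T = [2, 3] ⊗ [1, 1] ⊗ [-3, -3] + [1, 0] ⊗ [1, 2] ⊗ [0, -2], so rank(T) ≤ 2.
These bounds meet, so rank(T) = 2.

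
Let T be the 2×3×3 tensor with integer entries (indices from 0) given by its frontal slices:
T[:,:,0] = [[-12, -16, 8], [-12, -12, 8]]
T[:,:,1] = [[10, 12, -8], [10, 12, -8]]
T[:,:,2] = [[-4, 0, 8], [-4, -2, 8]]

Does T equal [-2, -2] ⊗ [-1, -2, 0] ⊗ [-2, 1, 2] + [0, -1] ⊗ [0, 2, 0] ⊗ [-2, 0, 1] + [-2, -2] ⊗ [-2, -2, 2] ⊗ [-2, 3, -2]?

No

Reconstruct entry (0,0,1) from the claimed factors: Σₗ aₗ[0]bₗ[0]cₗ[1] = (-2)·(-1)·(1) + (0)·(0)·(0) + (-2)·(-2)·(3) = 14, but T[0,0,1] = 10. The claim is false.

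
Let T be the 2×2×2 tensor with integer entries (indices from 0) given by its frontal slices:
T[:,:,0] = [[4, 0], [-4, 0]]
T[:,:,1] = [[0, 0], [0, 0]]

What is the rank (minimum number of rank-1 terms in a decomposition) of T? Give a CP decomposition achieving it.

Lower bound: T ≠ 0 (e.g. T[0,0,0] = 4), so rank(T) ≥ 1.
Upper bound: the mode-1 fibre T[:,0,0] = [4, -4] gives a = (1, -1) (primitive direction); the mode-2 fibre T[0,:,0] = [4, 0] gives b = (1, 0); then c[k] = T[0,0,k] / (a[0]·b[0]) = [4, 0] / 1 = (4, 0).
Expanding (1, -1) ⊗ (1, 0) ⊗ (4, 0) reproduces all 8 entries of T, so T = (1, -1) ⊗ (1, 0) ⊗ (4, 0) and rank(T) ≤ 1.
These bounds meet, so rank(T) = 1.

rank(T) = 1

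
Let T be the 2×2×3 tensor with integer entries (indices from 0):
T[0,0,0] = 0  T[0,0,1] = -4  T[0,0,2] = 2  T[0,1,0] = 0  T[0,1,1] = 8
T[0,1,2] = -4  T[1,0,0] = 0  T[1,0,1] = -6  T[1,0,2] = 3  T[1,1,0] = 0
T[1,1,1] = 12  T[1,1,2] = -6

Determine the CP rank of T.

Lower bound: T ≠ 0 (e.g. T[0,0,1] = -4), so rank(T) ≥ 1.
Upper bound: if T = a (x) b (x) c then every fibre of T is a multiple of the corresponding factor, so read the factors off the fibres through the nonzero entry T[0,0,1] = -4.
The mode-1 fibre T[:,0,1] = [-4, -6] gives a = [2, 3] (primitive direction); the mode-2 fibre T[0,:,1] = [-4, 8] gives b = [1, -2]; then c[k] = T[0,0,k] / (a[0]·b[0]) = [0, -4, 2] / 2 = [0, -2, 1].
Expanding [2, 3] (x) [1, -2] (x) [0, -2, 1] reproduces all 12 entries of T, so T = [2, 3] (x) [1, -2] (x) [0, -2, 1] and rank(T) ≤ 1.
These bounds meet, so rank(T) = 1.

1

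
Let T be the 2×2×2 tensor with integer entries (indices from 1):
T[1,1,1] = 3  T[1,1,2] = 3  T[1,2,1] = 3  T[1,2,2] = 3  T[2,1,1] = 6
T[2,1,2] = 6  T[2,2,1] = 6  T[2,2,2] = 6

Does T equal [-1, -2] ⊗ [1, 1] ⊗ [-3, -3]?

Reconstruct entrywise from the claimed factors. For example, T[1,2,2] = 3 and Σₗ aₗ[1]bₗ[2]cₗ[2] = (-1)·(1)·(-3) = 3; checking all 8 entries, every one matches. The claim holds.

Yes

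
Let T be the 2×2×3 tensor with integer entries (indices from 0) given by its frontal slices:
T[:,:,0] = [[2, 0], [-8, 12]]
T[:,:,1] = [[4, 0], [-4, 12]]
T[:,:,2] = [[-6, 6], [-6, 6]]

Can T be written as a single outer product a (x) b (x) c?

No

The mode-3 unfolding of T (rows indexed by k, columns by (i,j) = (0,0), (0,1), (1,0), (1,1)) is [[2, 0, -8, 12], [4, 0, -4, 12], [-6, 6, -6, 6]].
There the 3×3 minor on rows k ∈ {0, 1, 2}, columns (i,j) ∈ {(0,0), (0,1), (1,0)} is det [[2, 0, -8], [4, 0, -4], [-6, 6, -6]] = -144 ≠ 0, so this unfolding has rank ≥ 3; CP rank is at least every unfolding rank, so rank(T) ≥ 3.
In particular rank(T) ≥ 3 > 1, so T is not rank-1.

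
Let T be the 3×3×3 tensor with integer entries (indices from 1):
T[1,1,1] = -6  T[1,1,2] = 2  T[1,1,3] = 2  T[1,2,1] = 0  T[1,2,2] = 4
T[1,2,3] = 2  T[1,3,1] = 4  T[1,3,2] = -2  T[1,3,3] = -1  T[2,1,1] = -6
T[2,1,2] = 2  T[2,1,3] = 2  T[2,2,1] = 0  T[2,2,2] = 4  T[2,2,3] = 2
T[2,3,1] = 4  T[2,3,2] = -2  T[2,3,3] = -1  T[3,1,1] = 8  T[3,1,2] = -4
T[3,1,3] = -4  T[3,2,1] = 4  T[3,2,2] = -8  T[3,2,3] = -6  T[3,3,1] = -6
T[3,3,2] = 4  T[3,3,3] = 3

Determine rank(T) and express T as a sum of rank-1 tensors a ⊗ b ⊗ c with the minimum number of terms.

Lower bound: in the mode-2 unfolding of T (rows indexed by j, columns by (i,k)) the 3×3 minor on rows j ∈ {1, 2, 3}, columns (i,k) ∈ {(1,1), (1,2), (1,3)} is det [[-6, 2, 2], [0, 4, 2], [4, -2, -1]] = -16 ≠ 0, so that unfolding has rank ≥ 3 and hence rank(T) ≥ 3 (CP rank is at least every unfolding rank, though it can be larger).
Upper bound: T is a sum of 3 rank-1 terms, T = [1, 1, -2] ⊗ [1, 2, -1] ⊗ [-2, 2, 2] + [1, 1, -1] ⊗ [1, 0, -1] ⊗ [0, 0, -2] + [1, 1, -1] ⊗ [2, -2, -1] ⊗ [-2, 0, 1] (one valid choice — decompositions are not unique — normalised so each a, b is primitive with positive first nonzero entry; check it by expanding all entries), so rank(T) ≤ 3.
These bounds meet, so rank(T) = 3.

rank(T) = 3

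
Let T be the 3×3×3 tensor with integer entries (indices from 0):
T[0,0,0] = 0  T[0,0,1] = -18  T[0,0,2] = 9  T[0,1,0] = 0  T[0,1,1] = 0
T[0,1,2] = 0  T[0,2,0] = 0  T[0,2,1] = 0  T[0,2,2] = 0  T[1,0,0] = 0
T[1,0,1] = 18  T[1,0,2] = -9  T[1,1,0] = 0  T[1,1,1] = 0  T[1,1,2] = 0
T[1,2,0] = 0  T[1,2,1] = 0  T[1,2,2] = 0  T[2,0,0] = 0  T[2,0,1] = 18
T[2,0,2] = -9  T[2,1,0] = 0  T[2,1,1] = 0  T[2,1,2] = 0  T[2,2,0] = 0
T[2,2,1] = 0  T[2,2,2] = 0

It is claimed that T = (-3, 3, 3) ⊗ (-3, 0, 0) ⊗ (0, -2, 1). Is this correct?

Yes

Reconstruct entrywise from the claimed factors. For example, T[0,1,1] = 0 and Σₗ aₗ[0]bₗ[1]cₗ[1] = (-3)·(0)·(-2) = 0; checking all 27 entries, every one matches. The claim holds.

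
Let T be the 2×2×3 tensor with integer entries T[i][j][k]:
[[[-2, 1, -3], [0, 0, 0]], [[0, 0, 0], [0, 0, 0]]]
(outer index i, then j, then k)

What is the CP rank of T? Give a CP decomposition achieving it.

rank(T) = 1

Lower bound: T ≠ 0 (e.g. T[0,0,0] = -2), so rank(T) ≥ 1.
Upper bound: the mode-1 fibre T[:,0,0] = [-2, 0] gives a = [1, 0] (primitive direction); the mode-2 fibre T[0,:,0] = [-2, 0] gives b = [1, 0]; then c[k] = T[0,0,k] / (a[0]·b[0]) = [-2, 1, -3] / 1 = [-2, 1, -3].
Expanding [1, 0] ⊗ [1, 0] ⊗ [-2, 1, -3] reproduces all 12 entries of T, so T = [1, 0] ⊗ [1, 0] ⊗ [-2, 1, -3] and rank(T) ≤ 1.
These bounds meet, so rank(T) = 1.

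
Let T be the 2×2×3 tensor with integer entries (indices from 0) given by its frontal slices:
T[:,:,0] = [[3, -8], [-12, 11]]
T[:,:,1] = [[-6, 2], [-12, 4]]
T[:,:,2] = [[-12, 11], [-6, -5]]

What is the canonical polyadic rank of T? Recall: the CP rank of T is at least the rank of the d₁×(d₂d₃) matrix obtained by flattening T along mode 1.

Lower bound: the mode-2 unfolding of T (rows indexed by j, columns by (i,k) = (0,0), (0,1), (0,2), (1,0), (1,1), (1,2)) is [[3, -6, -12, -12, -12, -6], [-8, 2, 11, 11, 4, -5]].
There the 2×2 minor on rows j ∈ {0, 1}, columns (i,k) ∈ {(0,0), (0,1)} is det [[3, -6], [-8, 2]] = -42 ≠ 0, so this unfolding has rank ≥ 2; CP rank is at least every unfolding rank, so rank(T) ≥ 2. (Unfolding ranks only ever bound the CP rank from below — rank(T) can be strictly larger than all of them — so the matching upper bound has to come from an explicit 2-term decomposition.)
Upper bound — finding two terms. Write S_k = T[:,:,k] for the frontal slices: S₀ = [[3, -8], [-12, 11]], S₁ = [[-6, 2], [-12, 4]], S₂ = [[-12, 11], [-6, -5]].
If T = a₁ ∘ b₁ ∘ c₁ + a₂ ∘ b₂ ∘ c₂ then each S_k = c₁[k]·a₁b₁ᵀ + c₂[k]·a₂b₂ᵀ. S₀ and S₁ are linearly independent, so a₁b₁ᵀ and a₂b₂ᵀ must span the same plane of matrices: they are the rank-1 matrices of the form x·S₀ + y·S₁.
det(x·S₀ + y·S₁) is −63·x² − 126·xy = (-63)·(x + 2·y)(x), vanishing at (x:y) = (2:-1) and (0:1).
M₁ = 2·S₀ − S₁ = [[12, -18], [-12, 18]] = 6·[1, -1][2, -3]ᵀ and M₂ = S₁ = [[-6, 2], [-12, 4]] = (-2)·[1, 2][3, -1]ᵀ, so take a₁ = [1, -1], b₁ = [2, -3], a₂ = [1, 2], b₂ = [3, -1].
Each slice is an integer combination of E₁ = a₁b₁ᵀ and E₂ = a₂b₂ᵀ: S₀ = 3·E₁ − E₂, S₁ = −2·E₂, S₂ = −3·E₁ − 2·E₂; reading off coefficients, c₁ = [3, 0, -3] and c₂ = [-1, -2, -2].
Hence T = [1, -1] ∘ [2, -3] ∘ [3, 0, -3] + [1, 2] ∘ [3, -1] ∘ [-1, -2, -2], so rank(T) ≤ 2.
These bounds meet, so rank(T) = 2.

2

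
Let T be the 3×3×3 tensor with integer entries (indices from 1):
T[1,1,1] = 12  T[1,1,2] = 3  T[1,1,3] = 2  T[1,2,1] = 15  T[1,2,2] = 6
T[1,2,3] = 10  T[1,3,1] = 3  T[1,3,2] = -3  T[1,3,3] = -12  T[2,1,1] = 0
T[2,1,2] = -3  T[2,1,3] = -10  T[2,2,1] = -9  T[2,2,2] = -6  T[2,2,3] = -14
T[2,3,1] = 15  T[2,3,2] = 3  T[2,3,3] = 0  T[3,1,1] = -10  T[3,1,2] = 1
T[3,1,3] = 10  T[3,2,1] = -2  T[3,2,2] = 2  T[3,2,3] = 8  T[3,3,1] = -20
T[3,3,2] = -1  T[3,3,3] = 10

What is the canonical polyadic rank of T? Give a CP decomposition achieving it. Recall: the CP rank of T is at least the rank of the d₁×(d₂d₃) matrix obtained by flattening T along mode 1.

Lower bound: the mode-1 unfolding of T (rows indexed by i, columns by (j,k) = (1,1), (1,2), (1,3), (2,1), (2,2), (2,3), (3,1), (3,2), (3,3)) is [[12, 3, 2, 15, 6, 10, 3, -3, -12], [0, -3, -10, -9, -6, -14, 15, 3, 0], [-10, 1, 10, -2, 2, 8, -20, -1, 10]].
There the 2×2 minor on rows i ∈ {1, 2}, columns (j,k) ∈ {(1,1), (1,2)} is det [[12, 3], [0, -3]] = -36 ≠ 0, so this unfolding has rank ≥ 2; CP rank is at least every unfolding rank, so rank(T) ≥ 2. (This is only a lower bound: in general the CP rank may exceed every unfolding rank, so we still need to exhibit 2 rank-1 terms summing to T.)
Upper bound — finding two terms. Write S_k = T[:,:,k] for the frontal slices: S₁ = [[12, 15, 3], [0, -9, 15], [-10, -2, -20]], S₂ = [[3, 6, -3], [-3, -6, 3], [1, 2, -1]], S₃ = [[2, 10, -12], [-10, -14, 0], [10, 8, 10]].
If T = a₁ ∘ b₁ ∘ c₁ + a₂ ∘ b₂ ∘ c₂ then each S_k = c₁[k]·a₁b₁ᵀ + c₂[k]·a₂b₂ᵀ. S₁ and S₂ are linearly independent, so a₁b₁ᵀ and a₂b₂ᵀ must span the same plane of matrices: they are the rank-1 matrices of the form x·S₁ + y·S₂.
The 2×2 minor of x·S₁ + y·S₂ on rows {1,2}, columns {1,2} is −108·x² − 54·xy = (-54)·(2·x + y)(x), vanishing at (x:y) = (1:-2) and (0:1).
M₁ = S₁ − 2·S₂ = [[6, 3, 9], [6, 3, 9], [-12, -6, -18]] = 3·[1, 1, -2][2, 1, 3]ᵀ and M₂ = S₂ = [[3, 6, -3], [-3, -6, 3], [1, 2, -1]] = [3, -3, 1][1, 2, -1]ᵀ, so take a₁ = [1, 1, -2], b₁ = [2, 1, 3], a₂ = [3, -3, 1], b₂ = [1, 2, -1].
Each slice is an integer combination of E₁ = a₁b₁ᵀ and E₂ = a₂b₂ᵀ: S₁ = 3·E₁ + 2·E₂, S₂ = E₂, S₃ = −2·E₁ + 2·E₂; reading off coefficients, c₁ = [3, 0, -2] and c₂ = [2, 1, 2].
Hence T = [1, 1, -2] ∘ [2, 1, 3] ∘ [3, 0, -2] + [3, -3, 1] ∘ [1, 2, -1] ∘ [2, 1, 2], so rank(T) ≤ 2.
These bounds meet, so rank(T) = 2.

rank(T) = 2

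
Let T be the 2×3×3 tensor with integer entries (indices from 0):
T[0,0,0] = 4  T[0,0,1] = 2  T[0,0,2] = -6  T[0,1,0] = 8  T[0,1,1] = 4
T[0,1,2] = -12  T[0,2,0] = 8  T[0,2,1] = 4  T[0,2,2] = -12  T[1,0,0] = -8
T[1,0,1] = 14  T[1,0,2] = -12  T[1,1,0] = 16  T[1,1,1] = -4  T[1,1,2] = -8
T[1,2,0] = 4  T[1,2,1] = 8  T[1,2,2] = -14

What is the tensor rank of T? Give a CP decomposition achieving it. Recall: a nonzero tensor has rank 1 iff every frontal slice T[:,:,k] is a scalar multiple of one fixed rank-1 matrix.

Lower bound: the mode-1 unfolding of T (rows indexed by i, columns by (j,k) = (0,0), (0,1), (0,2), (1,0), (1,1), (1,2), (2,0), (2,1), (2,2)) is [[4, 2, -6, 8, 4, -12, 8, 4, -12], [-8, 14, -12, 16, -4, -8, 4, 8, -14]].
There the 2×2 minor on rows i ∈ {0, 1}, columns (j,k) ∈ {(0,0), (0,1)} is det [[4, 2], [-8, 14]] = 72 ≠ 0, so this unfolding has rank ≥ 2; CP rank is at least every unfolding rank, so rank(T) ≥ 2. (This is only a lower bound: in general the CP rank may exceed every unfolding rank, so we still need to exhibit 2 rank-1 terms summing to T.)
Upper bound — finding two terms. Write S_k = T[:,:,k] for the frontal slices: S₀ = [[4, 8, 8], [-8, 16, 4]], S₁ = [[2, 4, 4], [14, -4, 8]], S₂ = [[-6, -12, -12], [-12, -8, -14]].
If T = a₁ ⊗ b₁ ⊗ c₁ + a₂ ⊗ b₂ ⊗ c₂ then each S_k = c₁[k]·a₁b₁ᵀ + c₂[k]·a₂b₂ᵀ. S₀ and S₁ are linearly independent, so a₁b₁ᵀ and a₂b₂ᵀ must span the same plane of matrices: they are the rank-1 matrices of the form x·S₀ + y·S₁.
The 2×2 minor of x·S₀ + y·S₁ on rows {0,1}, columns {0,1} is 128·x² − 64·xy − 64·y² = 64·(x − y)(2·x + y), vanishing at (x:y) = (1:1) and (1:-2).
M₁ = S₀ + S₁ = [[6, 12, 12], [6, 12, 12]] = 6·[1, 1][1, 2, 2]ᵀ and M₂ = S₀ − 2·S₁ = [[0, 0, 0], [-36, 24, -12]] = (-12)·[0, 1][3, -2, 1]ᵀ, so take a₁ = [1, 1], b₁ = [1, 2, 2], a₂ = [0, 1], b₂ = [3, -2, 1].
Each slice is an integer combination of E₁ = a₁b₁ᵀ and E₂ = a₂b₂ᵀ: S₀ = 4·E₁ − 4·E₂, S₁ = 2·E₁ + 4·E₂, S₂ = −6·E₁ − 2·E₂; reading off coefficients, c₁ = [4, 2, -6] and c₂ = [-4, 4, -2].
Hence T = [1, 1] ⊗ [1, 2, 2] ⊗ [4, 2, -6] + [0, 1] ⊗ [3, -2, 1] ⊗ [-4, 4, -2], so rank(T) ≤ 2.
These bounds meet, so rank(T) = 2.

rank(T) = 2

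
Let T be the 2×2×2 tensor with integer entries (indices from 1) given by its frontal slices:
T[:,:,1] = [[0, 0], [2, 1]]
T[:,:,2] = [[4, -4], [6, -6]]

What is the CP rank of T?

2

Lower bound: the mode-3 unfolding of T (rows indexed by k, columns by (i,j) = (1,1), (1,2), (2,1), (2,2)) is [[0, 0, 2, 1], [4, -4, 6, -6]].
There the 2×2 minor on rows k ∈ {1, 2}, columns (i,j) ∈ {(1,1), (2,1)} is det [[0, 2], [4, 6]] = -8 ≠ 0, so this unfolding has rank ≥ 2; CP rank is at least every unfolding rank, so rank(T) ≥ 2. (This is only a lower bound: in general the CP rank may exceed every unfolding rank, so we still need to exhibit 2 rank-1 terms summing to T.)
Upper bound — finding two terms. Write S_k = T[:,:,k] for the frontal slices: S₁ = [[0, 0], [2, 1]], S₂ = [[4, -4], [6, -6]].
If T = a₁ ⊗ b₁ ⊗ c₁ + a₂ ⊗ b₂ ⊗ c₂ then each S_k = c₁[k]·a₁b₁ᵀ + c₂[k]·a₂b₂ᵀ. S₁ and S₂ are linearly independent, so a₁b₁ᵀ and a₂b₂ᵀ must span the same plane of matrices: they are the rank-1 matrices of the form x·S₁ + y·S₂.
det(x·S₁ + y·S₂) is 12·xy = 12·(y)(x), vanishing at (x:y) = (1:0) and (0:1).
M₁ = S₁ = [[0, 0], [2, 1]] = (0, 1)(2, 1)ᵀ and M₂ = S₂ = [[4, -4], [6, -6]] = 2·(2, 3)(1, -1)ᵀ, so take a₁ = (0, 1), b₁ = (2, 1), a₂ = (2, 3), b₂ = (1, -1).
Each slice is an integer combination of E₁ = a₁b₁ᵀ and E₂ = a₂b₂ᵀ: S₁ = E₁, S₂ = 2·E₂; reading off coefficients, c₁ = (1, 0) and c₂ = (0, 2).
Hence T = (0, 1) ⊗ (2, 1) ⊗ (1, 0) + (2, 3) ⊗ (1, -1) ⊗ (0, 2), so rank(T) ≤ 2.
These bounds meet, so rank(T) = 2.
Check entry T[2,1,2] = 6: (1)·(2)·(0) + (3)·(1)·(2) = 6.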